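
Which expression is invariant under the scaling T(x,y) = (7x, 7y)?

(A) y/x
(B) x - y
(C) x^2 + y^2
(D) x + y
A

Under the uniform scaling T(x,y) = (7x, 7y):
Substitute the transformed coordinates into each option and compare with the original:
(A) y/x  ->  (7y)/(7x) = y/x   [equals y/x: invariant]
(B) x - y  ->  (7x) - (7y) = 7x - 7y   [differs from x - y: not invariant]
(C) x^2 + y^2  ->  (7x)^2 + (7y)^2 = 49x^2 + 49y^2   [differs from x^2 + y^2: not invariant]
(D) x + y  ->  (7x) + (7y) = 7x + 7y   [differs from x + y: not invariant]

Only option (A), y/x, is unchanged by the transformation.
The common factor 7 cancels in a ratio of coordinates, while sums, products and sums of squares pick up factors of 7 or 49.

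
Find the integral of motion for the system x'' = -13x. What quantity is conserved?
E = (x')^2 + 13x^2

Multiply the equation by x':
x' * x'' = -13x * x'
The left side is d/dt[(x')^2/2] and the right side is d/dt[-13x^2/2], so
d/dt[(x')^2/2 + 13x^2/2] = 0, i.e. (x')^2/2 + 13x^2/2 = constant.
Multiplying by 2, the integral of motion is E = (x')^2 + 13x^2.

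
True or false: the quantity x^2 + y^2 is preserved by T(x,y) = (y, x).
True

Substitute T(x,y) = (y, x) into the expression and compare with the original.

Original: x^2 + y^2
After applying T: (y)^2 + (x)^2 = x^2 + y^2

This is identical to the original x^2 + y^2, so the expression is invariant.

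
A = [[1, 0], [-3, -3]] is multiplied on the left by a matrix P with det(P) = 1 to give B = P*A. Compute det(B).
-3

By the multiplicative property of determinants, det(B) = det(P*A) = det(P) * det(A) = det(A),
so the determinant is invariant under multiplication by any determinant-1 matrix; we just need det(A).

det(A) = (1)(-3) - (0)(-3) = -3 - 0 = -3

Therefore det(B) = 1 * (-3) = -3.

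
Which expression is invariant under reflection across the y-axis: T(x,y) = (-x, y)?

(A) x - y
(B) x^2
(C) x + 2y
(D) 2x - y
B

The map is reflection across the y-axis: T(x,y) = (-x, y).
Substitute the transformed coordinates into each option and compare with the original:
(A) x - y  ->  (-x) - (y) = -x - y   [differs from x - y: not invariant]
(B) x^2  ->  (-x)^2 = x^2   [equals x^2: invariant]
(C) x + 2y  ->  (-x) + 2(y) = -x + 2y   [differs from x + 2y: not invariant]
(D) 2x - y  ->  2(-x) - (y) = -2x - y   [differs from 2x - y: not invariant]

Only option (B), x^2, is unchanged by the transformation.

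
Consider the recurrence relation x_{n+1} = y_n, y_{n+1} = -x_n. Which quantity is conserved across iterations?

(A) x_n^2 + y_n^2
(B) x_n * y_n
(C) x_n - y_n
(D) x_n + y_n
A

For the recurrence x_{n+1} = y_n, y_{n+1} = -x_n:

x_{n+1}^2 + y_{n+1}^2 = y_n^2 + (-x_n)^2 = x_n^2 + y_n^2
The sum of squares is conserved (like energy in a harmonic oscillator).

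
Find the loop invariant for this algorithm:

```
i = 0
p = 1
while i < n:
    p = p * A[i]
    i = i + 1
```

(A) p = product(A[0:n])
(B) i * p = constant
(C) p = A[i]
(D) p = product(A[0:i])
D

A loop invariant must hold before the first iteration and be re-established by every execution of the body.

(D) p = product(A[0:i]): Initially i = 0 and p = 1 = product of the empty slice A[0:0]. If p = product(A[0:i]) holds at the top of an iteration, the body sets p to product(A[0:i]) * A[i] = product(A[0:i+1]) and then i to i+1, so the property is restored. At exit i = n, giving p = product(A[0:n]).

The other options fail:
(A) p = product(A[0:n]): false before the loop (p = 1, not the full product) -- it only becomes true at exit.
(B) i * p = constant: initially i * p = 0, but after one iteration it is 1 * A[0], which is nonzero in general.
(C) p = A[i]: after the first iteration p = A[0] but i = 1; in general p is a product of several elements, not a single one.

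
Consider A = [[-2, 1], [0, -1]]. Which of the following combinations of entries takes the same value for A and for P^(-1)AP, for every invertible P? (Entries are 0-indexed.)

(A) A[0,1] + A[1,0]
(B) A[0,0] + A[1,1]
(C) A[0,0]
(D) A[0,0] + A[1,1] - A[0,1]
B

A[0,0] + A[1,1] is the trace of A. By the cyclic property of the trace, tr(P^(-1)AP) = tr(APP^(-1)) = tr(A), so it is the same for every matrix similar to A.

The other combinations are not similarity invariants. For example, take P = [[1, 1], [1, 2]] (det P = 1), so P^(-1) = [[2, -1], [-1, 1]] and
B = P^(-1)AP = [[-1, 2], [0, -2]].
Evaluating each option on A and on B:
(A) A[0,1] + A[1,0]: 1 for A, 2 for B -> changes
(B) A[0,0] + A[1,1]: -3 for A, -3 for B -> unchanged
(C) A[0,0]: -2 for A, -1 for B -> changes
(D) A[0,0] + A[1,1] - A[0,1]: -4 for A, -5 for B -> changes

Only (B) A[0,0] + A[1,1] = -3 survives (and it does so for every P, not just this one), so it is the invariant.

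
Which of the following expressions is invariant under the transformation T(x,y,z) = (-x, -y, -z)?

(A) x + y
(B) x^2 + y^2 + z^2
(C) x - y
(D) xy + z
B

Apply T(x,y,z) = (-x, -y, -z) to each option, i.e. replace (x, y, z) by the transformed coordinates.
Substitute the transformed coordinates into each option and compare with the original:
(A) x + y  ->  (-x) + (-y) = -x - y   [differs from x + y: not invariant]
(B) x^2 + y^2 + z^2  ->  (-x)^2 + (-y)^2 + (-z)^2 = x^2 + y^2 + z^2   [equals x^2 + y^2 + z^2: invariant]
(C) x - y  ->  (-x) - (-y) = -x + y   [differs from x - y: not invariant]
(D) xy + z  ->  (-x)(-y) + (-z) = xy - z   [differs from xy + z: not invariant]

Only option (B), x^2 + y^2 + z^2, is unchanged by the transformation.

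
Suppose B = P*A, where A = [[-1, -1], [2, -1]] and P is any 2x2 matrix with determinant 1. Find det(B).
3

By the multiplicative property of determinants, det(B) = det(P*A) = det(P) * det(A) = det(A),
so the determinant is invariant under multiplication by any determinant-1 matrix; we just need det(A).

det(A) = (-1)(-1) - (-1)(2) = 1 - (-2) = 3

Therefore det(B) = 1 * 3 = 3.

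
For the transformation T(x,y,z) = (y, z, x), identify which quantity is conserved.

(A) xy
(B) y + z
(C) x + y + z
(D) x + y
C

Apply T(x,y,z) = (y, z, x) to each option, i.e. replace (x, y, z) by the transformed coordinates.
Substitute the transformed coordinates into each option and compare with the original:
(A) xy  ->  (y)(z) = yz   [differs from xy: not invariant]
(B) y + z  ->  (z) + (x) = x + z   [differs from y + z: not invariant]
(C) x + y + z  ->  (y) + (z) + (x) = x + y + z   [equals x + y + z: invariant]
(D) x + y  ->  (y) + (z) = y + z   [differs from x + y: not invariant]

Only option (C), x + y + z, is unchanged by the transformation.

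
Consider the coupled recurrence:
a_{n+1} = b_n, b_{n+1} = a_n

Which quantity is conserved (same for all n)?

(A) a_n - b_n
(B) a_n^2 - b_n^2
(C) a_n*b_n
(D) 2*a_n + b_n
C

Replace a_n by a_{n+1} = b_n and b_n by b_{n+1} = a_n in each option and simplify:
(A) a_n - b_n  ->  (b_n) - (a_n) = -a_n + b_n   [not conserved]
(B) a_n^2 - b_n^2  ->  (b_n)^2 - (a_n)^2 = -a_n^2 + b_n^2   [not conserved]
(C) a_n*b_n  ->  (b_n)*(a_n) = a_n*b_n   [conserved]
(D) 2*a_n + b_n  ->  2*(b_n) + (a_n) = a_n + 2*b_n   [not conserved]

Only (C) a_n*b_n returns to itself after one step, so it is the conserved quantity.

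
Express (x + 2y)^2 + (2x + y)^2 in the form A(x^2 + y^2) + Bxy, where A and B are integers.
5(x^2 + y^2) + 8xy

Expanding: (x + 2y)^2 = x^2 + 4xy + 4y^2
(2x + y)^2 = 4x^2 + 4xy + y^2
Sum = (1+4)(x^2+y^2) + 8xy = 5(x^2 + y^2) + 8xy
This is symmetric in x and y.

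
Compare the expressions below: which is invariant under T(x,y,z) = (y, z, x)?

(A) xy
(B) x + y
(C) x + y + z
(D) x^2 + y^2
C

Apply T(x,y,z) = (y, z, x) to each option, i.e. replace (x, y, z) by the transformed coordinates.
Substitute the transformed coordinates into each option and compare with the original:
(A) xy  ->  (y)(z) = yz   [differs from xy: not invariant]
(B) x + y  ->  (y) + (z) = y + z   [differs from x + y: not invariant]
(C) x + y + z  ->  (y) + (z) + (x) = x + y + z   [equals x + y + z: invariant]
(D) x^2 + y^2  ->  (y)^2 + (z)^2 = y^2 + z^2   [differs from x^2 + y^2: not invariant]

Only option (C), x + y + z, is unchanged by the transformation.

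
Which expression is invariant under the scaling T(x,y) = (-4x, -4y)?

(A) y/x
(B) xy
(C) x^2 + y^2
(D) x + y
A

Under the uniform scaling T(x,y) = (-4x, -4y):
Substitute the transformed coordinates into each option and compare with the original:
(A) y/x  ->  (-4y)/(-4x) = y/x   [equals y/x: invariant]
(B) xy  ->  (-4x)(-4y) = 16xy   [differs from xy: not invariant]
(C) x^2 + y^2  ->  (-4x)^2 + (-4y)^2 = 16x^2 + 16y^2   [differs from x^2 + y^2: not invariant]
(D) x + y  ->  (-4x) + (-4y) = -4x - 4y   [differs from x + y: not invariant]

Only option (A), y/x, is unchanged by the transformation.
The common factor -4 cancels in a ratio of coordinates, while sums, products and sums of squares pick up factors of -4 or 16.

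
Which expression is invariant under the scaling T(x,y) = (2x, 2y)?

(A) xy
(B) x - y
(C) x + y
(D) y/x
D

Under the uniform scaling T(x,y) = (2x, 2y):
Substitute the transformed coordinates into each option and compare with the original:
(A) xy  ->  (2x)(2y) = 4xy   [differs from xy: not invariant]
(B) x - y  ->  (2x) - (2y) = 2x - 2y   [differs from x - y: not invariant]
(C) x + y  ->  (2x) + (2y) = 2x + 2y   [differs from x + y: not invariant]
(D) y/x  ->  (2y)/(2x) = y/x   [equals y/x: invariant]

Only option (D), y/x, is unchanged by the transformation.
The common factor 2 cancels in a ratio of coordinates, while sums, products and sums of squares pick up factors of 2 or 4.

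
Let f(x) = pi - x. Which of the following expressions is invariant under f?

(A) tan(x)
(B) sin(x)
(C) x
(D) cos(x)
B

For f(x) = pi - x:
sin(pi - x) = sin(x), so sine is invariant under this transformation.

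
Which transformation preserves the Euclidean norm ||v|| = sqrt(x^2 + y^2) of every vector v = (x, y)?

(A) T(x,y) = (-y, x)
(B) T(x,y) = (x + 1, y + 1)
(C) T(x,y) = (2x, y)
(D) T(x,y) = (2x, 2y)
A

A transformation preserves a norm if ||T(v)|| = ||v|| for every v; a single vector where the norm changes rules an option out.

(A) T(x,y) = (-y, x): preserves the norm -- it is an orthogonal map (a rotation/reflection), and (-y)^2 + (x)^2 simplifies to x^2 + y^2.
(B) T(x,y) = (x + 1, y + 1): v = (1, 0) has norm sqrt((1)^2 + (0)^2) = 1, but T(v) = (2, 1) has norm sqrt(5) -- not preserved.
(C) T(x,y) = (2x, y): v = (1, 0) has norm sqrt((1)^2 + (0)^2) = 1, but T(v) = (2, 0) has norm 2 -- not preserved.
(D) T(x,y) = (2x, 2y): v = (1, 0) has norm sqrt((1)^2 + (0)^2) = 1, but T(v) = (2, 0) has norm 2 -- not preserved.

Therefore the answer is (A).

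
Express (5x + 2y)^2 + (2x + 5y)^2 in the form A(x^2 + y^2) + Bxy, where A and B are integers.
29(x^2 + y^2) + 40xy

Expanding: (5x + 2y)^2 = 25x^2 + 20xy + 4y^2
(2x + 5y)^2 = 4x^2 + 20xy + 25y^2
Sum = (25+4)(x^2+y^2) + 40xy = 29(x^2 + y^2) + 40xy
This is symmetric in x and y.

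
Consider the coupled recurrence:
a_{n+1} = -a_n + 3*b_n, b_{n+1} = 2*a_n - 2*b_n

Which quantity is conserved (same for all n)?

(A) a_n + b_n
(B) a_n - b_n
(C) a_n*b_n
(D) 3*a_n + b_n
A

Replace a_n by a_{n+1} = -a_n + 3*b_n and b_n by b_{n+1} = 2*a_n - 2*b_n in each option and simplify:
(A) a_n + b_n  ->  (-a_n + 3*b_n) + (2*a_n - 2*b_n) = a_n + b_n   [conserved]
(B) a_n - b_n  ->  (-a_n + 3*b_n) - (2*a_n - 2*b_n) = -3*a_n + 5*b_n   [not conserved]
(C) a_n*b_n  ->  (-a_n + 3*b_n)*(2*a_n - 2*b_n) = -2*a_n^2 + 8*a_n*b_n - 6*b_n^2   [not conserved]
(D) 3*a_n + b_n  ->  3*(-a_n + 3*b_n) + (2*a_n - 2*b_n) = -a_n + 7*b_n   [not conserved]

Only (A) a_n + b_n returns to itself after one step, so it is the conserved quantity.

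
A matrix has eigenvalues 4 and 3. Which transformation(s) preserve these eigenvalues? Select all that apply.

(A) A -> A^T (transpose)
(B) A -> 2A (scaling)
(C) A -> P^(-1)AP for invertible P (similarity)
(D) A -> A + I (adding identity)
A and C

Eigenvalues are preserved by:
1. Similarity transformations: A -> P^(-1)AP (same characteristic polynomial)
2. Transpose: A^T has the same eigenvalues as A

Eigenvalues are NOT preserved by:
- Adding identity: eigenvalues become 4+1, 3+1
- Scaling: eigenvalues become 8, 6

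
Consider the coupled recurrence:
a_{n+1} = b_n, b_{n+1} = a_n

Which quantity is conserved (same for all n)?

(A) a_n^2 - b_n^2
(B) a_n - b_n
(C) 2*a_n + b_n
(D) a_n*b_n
D

Replace a_n by a_{n+1} = b_n and b_n by b_{n+1} = a_n in each option and simplify:
(A) a_n^2 - b_n^2  ->  (b_n)^2 - (a_n)^2 = -a_n^2 + b_n^2   [not conserved]
(B) a_n - b_n  ->  (b_n) - (a_n) = -a_n + b_n   [not conserved]
(C) 2*a_n + b_n  ->  2*(b_n) + (a_n) = a_n + 2*b_n   [not conserved]
(D) a_n*b_n  ->  (b_n)*(a_n) = a_n*b_n   [conserved]

Only (D) a_n*b_n returns to itself after one step, so it is the conserved quantity.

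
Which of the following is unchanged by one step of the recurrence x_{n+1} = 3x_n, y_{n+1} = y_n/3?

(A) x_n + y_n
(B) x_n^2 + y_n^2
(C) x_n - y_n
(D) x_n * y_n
D

For the recurrence x_{n+1} = 3x_n, y_{n+1} = y_n/3:

x_{n+1} * y_{n+1} = (3x_n) * (y_n/3) = x_n * y_n
The product is conserved.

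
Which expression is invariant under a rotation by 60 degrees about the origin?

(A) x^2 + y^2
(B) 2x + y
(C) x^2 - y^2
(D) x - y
A

A rotation by 60 degrees sends (x, y) to (x/2 - sqrt(3)y/2, sqrt(3)x/2 + y/2).
Substitute the transformed coordinates into each option and compare with the original:
(A) x^2 + y^2  ->  (x/2 - sqrt(3)y/2)^2 + (sqrt(3)x/2 + y/2)^2 = x^2 + y^2   [equals x^2 + y^2: invariant]
(B) 2x + y  ->  2(x/2 - sqrt(3)y/2) + (sqrt(3)x/2 + y/2) = sqrt(3)x/2 + x - sqrt(3)y + y/2   [differs from 2x + y: not invariant]
(C) x^2 - y^2  ->  (x/2 - sqrt(3)y/2)^2 - (sqrt(3)x/2 + y/2)^2 = -x^2/2 - sqrt(3)xy + y^2/2   [differs from x^2 - y^2: not invariant]
(D) x - y  ->  (x/2 - sqrt(3)y/2) - (sqrt(3)x/2 + y/2) = -sqrt(3)x/2 + x/2 - sqrt(3)y/2 - y/2   [differs from x - y: not invariant]

Only option (A), x^2 + y^2, is unchanged by the transformation.
Geometrically, x^2 + y^2 is the squared distance from the origin, which every rotation about the origin preserves.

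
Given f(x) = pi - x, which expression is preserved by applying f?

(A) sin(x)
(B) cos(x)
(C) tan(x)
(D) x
A

For f(x) = pi - x:
sin(pi - x) = sin(x), so sine is invariant under this transformation.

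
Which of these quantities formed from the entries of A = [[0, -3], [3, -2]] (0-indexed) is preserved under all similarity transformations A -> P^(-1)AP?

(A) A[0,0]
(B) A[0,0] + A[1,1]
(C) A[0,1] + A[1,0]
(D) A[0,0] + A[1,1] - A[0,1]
B

A[0,0] + A[1,1] is the trace of A. By the cyclic property of the trace, tr(P^(-1)AP) = tr(APP^(-1)) = tr(A), so it is the same for every matrix similar to A.

The other combinations are not similarity invariants. For example, take P = [[2, 1], [1, 1]] (det P = 1), so P^(-1) = [[1, -1], [-1, 2]] and
B = P^(-1)AP = [[-7, -4], [11, 5]].
Evaluating each option on A and on B:
(A) A[0,0]: 0 for A, -7 for B -> changes
(B) A[0,0] + A[1,1]: -2 for A, -2 for B -> unchanged
(C) A[0,1] + A[1,0]: 0 for A, 7 for B -> changes
(D) A[0,0] + A[1,1] - A[0,1]: 1 for A, 2 for B -> changes

Only (B) A[0,0] + A[1,1] = -2 survives (and it does so for every P, not just this one), so it is the invariant.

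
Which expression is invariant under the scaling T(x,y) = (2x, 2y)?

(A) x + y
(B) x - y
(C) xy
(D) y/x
D

Under the uniform scaling T(x,y) = (2x, 2y):
Substitute the transformed coordinates into each option and compare with the original:
(A) x + y  ->  (2x) + (2y) = 2x + 2y   [differs from x + y: not invariant]
(B) x - y  ->  (2x) - (2y) = 2x - 2y   [differs from x - y: not invariant]
(C) xy  ->  (2x)(2y) = 4xy   [differs from xy: not invariant]
(D) y/x  ->  (2y)/(2x) = y/x   [equals y/x: invariant]

Only option (D), y/x, is unchanged by the transformation.
The common factor 2 cancels in a ratio of coordinates, while sums, products and sums of squares pick up factors of 2 or 4.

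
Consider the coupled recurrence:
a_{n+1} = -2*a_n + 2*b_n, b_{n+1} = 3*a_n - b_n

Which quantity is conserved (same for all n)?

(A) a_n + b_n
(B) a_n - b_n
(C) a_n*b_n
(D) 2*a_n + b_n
A

Replace a_n by a_{n+1} = -2*a_n + 2*b_n and b_n by b_{n+1} = 3*a_n - b_n in each option and simplify:
(A) a_n + b_n  ->  (-2*a_n + 2*b_n) + (3*a_n - b_n) = a_n + b_n   [conserved]
(B) a_n - b_n  ->  (-2*a_n + 2*b_n) - (3*a_n - b_n) = -5*a_n + 3*b_n   [not conserved]
(C) a_n*b_n  ->  (-2*a_n + 2*b_n)*(3*a_n - b_n) = -6*a_n^2 + 8*a_n*b_n - 2*b_n^2   [not conserved]
(D) 2*a_n + b_n  ->  2*(-2*a_n + 2*b_n) + (3*a_n - b_n) = -a_n + 3*b_n   [not conserved]

Only (A) a_n + b_n returns to itself after one step, so it is the conserved quantity.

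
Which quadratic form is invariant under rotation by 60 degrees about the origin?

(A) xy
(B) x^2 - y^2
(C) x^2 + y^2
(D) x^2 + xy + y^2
C

Rotation by 60 degrees sends (x, y) to (x/2 - sqrt(3)y/2, sqrt(3)x/2 + y/2).
Substitute the transformed coordinates into each option and compare with the original:
(A) xy  ->  (x/2 - sqrt(3)y/2)(sqrt(3)x/2 + y/2) = sqrt(3)x^2/4 - xy/2 - sqrt(3)y^2/4   [differs from xy: not invariant]
(B) x^2 - y^2  ->  (x/2 - sqrt(3)y/2)^2 - (sqrt(3)x/2 + y/2)^2 = -x^2/2 - sqrt(3)xy + y^2/2   [differs from x^2 - y^2: not invariant]
(C) x^2 + y^2  ->  (x/2 - sqrt(3)y/2)^2 + (sqrt(3)x/2 + y/2)^2 = x^2 + y^2   [equals x^2 + y^2: invariant]
(D) x^2 + xy + y^2  ->  (x/2 - sqrt(3)y/2)^2 + (x/2 - sqrt(3)y/2)(sqrt(3)x/2 + y/2) + (sqrt(3)x/2 + y/2)^2 = sqrt(3)x^2/4 + x^2 - xy/2 - sqrt(3)y^2/4 + y^2   [differs from x^2 + xy + y^2: not invariant]

Only option (C), x^2 + y^2, is unchanged by the transformation.
x^2 + y^2 is the squared distance from the origin, which rotations preserve.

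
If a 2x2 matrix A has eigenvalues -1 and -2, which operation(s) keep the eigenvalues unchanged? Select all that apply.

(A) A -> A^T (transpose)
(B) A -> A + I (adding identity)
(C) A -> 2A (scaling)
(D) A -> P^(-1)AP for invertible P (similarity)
A and D

Eigenvalues are preserved by:
1. Similarity transformations: A -> P^(-1)AP (same characteristic polynomial)
2. Transpose: A^T has the same eigenvalues as A

Eigenvalues are NOT preserved by:
- Adding identity: eigenvalues become -1+1, -2+1
- Scaling: eigenvalues become -2, -4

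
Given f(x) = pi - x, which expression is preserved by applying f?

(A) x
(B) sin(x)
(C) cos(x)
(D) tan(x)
B

For f(x) = pi - x:
sin(pi - x) = sin(x), so sine is invariant under this transformation.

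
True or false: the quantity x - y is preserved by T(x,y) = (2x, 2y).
False

Substitute T(x,y) = (2x, 2y) into the expression and compare with the original.

Original: x - y
After applying T: (2x) - (2y) = 2x - 2y

This differs from the original x - y (difference: x - y), so the expression is NOT invariant.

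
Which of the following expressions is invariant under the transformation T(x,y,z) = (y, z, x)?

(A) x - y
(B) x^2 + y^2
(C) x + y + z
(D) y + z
C

Apply T(x,y,z) = (y, z, x) to each option, i.e. replace (x, y, z) by the transformed coordinates.
Substitute the transformed coordinates into each option and compare with the original:
(A) x - y  ->  (y) - (z) = y - z   [differs from x - y: not invariant]
(B) x^2 + y^2  ->  (y)^2 + (z)^2 = y^2 + z^2   [differs from x^2 + y^2: not invariant]
(C) x + y + z  ->  (y) + (z) + (x) = x + y + z   [equals x + y + z: invariant]
(D) y + z  ->  (z) + (x) = x + z   [differs from y + z: not invariant]

Only option (C), x + y + z, is unchanged by the transformation.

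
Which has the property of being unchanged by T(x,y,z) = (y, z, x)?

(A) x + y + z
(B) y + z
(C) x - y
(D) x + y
A

Apply T(x,y,z) = (y, z, x) to each option, i.e. replace (x, y, z) by the transformed coordinates.
Substitute the transformed coordinates into each option and compare with the original:
(A) x + y + z  ->  (y) + (z) + (x) = x + y + z   [equals x + y + z: invariant]
(B) y + z  ->  (z) + (x) = x + z   [differs from y + z: not invariant]
(C) x - y  ->  (y) - (z) = y - z   [differs from x - y: not invariant]
(D) x + y  ->  (y) + (z) = y + z   [differs from x + y: not invariant]

Only option (A), x + y + z, is unchanged by the transformation.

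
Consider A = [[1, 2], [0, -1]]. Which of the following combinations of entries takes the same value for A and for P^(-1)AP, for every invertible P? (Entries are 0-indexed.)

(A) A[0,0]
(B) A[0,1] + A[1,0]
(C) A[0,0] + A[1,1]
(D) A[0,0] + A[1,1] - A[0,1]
C

A[0,0] + A[1,1] is the trace of A. By the cyclic property of the trace, tr(P^(-1)AP) = tr(APP^(-1)) = tr(A), so it is the same for every matrix similar to A.

The other combinations are not similarity invariants. For example, take P = [[2, 1], [1, 1]] (det P = 1), so P^(-1) = [[1, -1], [-1, 2]] and
B = P^(-1)AP = [[5, 4], [-6, -5]].
Evaluating each option on A and on B:
(A) A[0,0]: 1 for A, 5 for B -> changes
(B) A[0,1] + A[1,0]: 2 for A, -2 for B -> changes
(C) A[0,0] + A[1,1]: 0 for A, 0 for B -> unchanged
(D) A[0,0] + A[1,1] - A[0,1]: -2 for A, -4 for B -> changes

Only (C) A[0,0] + A[1,1] = 0 survives (and it does so for every P, not just this one), so it is the invariant.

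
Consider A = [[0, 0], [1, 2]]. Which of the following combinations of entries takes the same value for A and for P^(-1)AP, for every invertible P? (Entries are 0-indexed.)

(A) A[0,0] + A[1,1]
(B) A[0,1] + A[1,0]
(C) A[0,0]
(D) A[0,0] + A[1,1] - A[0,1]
A

A[0,0] + A[1,1] is the trace of A. By the cyclic property of the trace, tr(P^(-1)AP) = tr(APP^(-1)) = tr(A), so it is the same for every matrix similar to A.

The other combinations are not similarity invariants. For example, take P = [[1, 1], [1, 2]] (det P = 1), so P^(-1) = [[2, -1], [-1, 1]] and
B = P^(-1)AP = [[-3, -5], [3, 5]].
Evaluating each option on A and on B:
(A) A[0,0] + A[1,1]: 2 for A, 2 for B -> unchanged
(B) A[0,1] + A[1,0]: 1 for A, -2 for B -> changes
(C) A[0,0]: 0 for A, -3 for B -> changes
(D) A[0,0] + A[1,1] - A[0,1]: 2 for A, 7 for B -> changes

Only (A) A[0,0] + A[1,1] = 2 survives (and it does so for every P, not just this one), so it is the invariant.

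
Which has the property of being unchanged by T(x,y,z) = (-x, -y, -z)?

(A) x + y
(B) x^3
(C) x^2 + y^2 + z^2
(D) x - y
C

Apply T(x,y,z) = (-x, -y, -z) to each option, i.e. replace (x, y, z) by the transformed coordinates.
Substitute the transformed coordinates into each option and compare with the original:
(A) x + y  ->  (-x) + (-y) = -x - y   [differs from x + y: not invariant]
(B) x^3  ->  (-x)^3 = -x^3   [differs from x^3: not invariant]
(C) x^2 + y^2 + z^2  ->  (-x)^2 + (-y)^2 + (-z)^2 = x^2 + y^2 + z^2   [equals x^2 + y^2 + z^2: invariant]
(D) x - y  ->  (-x) - (-y) = -x + y   [differs from x - y: not invariant]

Only option (C), x^2 + y^2 + z^2, is unchanged by the transformation.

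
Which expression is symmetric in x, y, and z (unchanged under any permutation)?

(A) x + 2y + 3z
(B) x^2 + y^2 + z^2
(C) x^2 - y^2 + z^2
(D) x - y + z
B

A symmetric expression is unchanged when the variables are permuted; here the transformation to test is the swap (x, y) -> (y, x).
A symmetric expression must survive every permutation; the single swap x <-> y already eliminates the distractors, and the keyed expression is also unchanged by x <-> z and y <-> z (each variable enters it in exactly the same way).
Substitute the transformed coordinates into each option and compare with the original:
(A) x + 2y + 3z  ->  (y) + 2(x) + 3z = 2x + y + 3z   [differs from x + 2y + 3z: not invariant]
(B) x^2 + y^2 + z^2  ->  (y)^2 + (x)^2 + z^2 = x^2 + y^2 + z^2   [equals x^2 + y^2 + z^2: invariant]
(C) x^2 - y^2 + z^2  ->  (y)^2 - (x)^2 + z^2 = -x^2 + y^2 + z^2   [differs from x^2 - y^2 + z^2: not invariant]
(D) x - y + z  ->  (y) - (x) + z = -x + y + z   [differs from x - y + z: not invariant]

Only option (B), x^2 + y^2 + z^2, is unchanged by the transformation.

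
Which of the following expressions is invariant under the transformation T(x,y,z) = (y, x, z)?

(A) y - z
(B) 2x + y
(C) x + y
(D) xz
C

Apply T(x,y,z) = (y, x, z) to each option, i.e. replace (x, y, z) by the transformed coordinates.
Substitute the transformed coordinates into each option and compare with the original:
(A) y - z  ->  (x) - (z) = x - z   [differs from y - z: not invariant]
(B) 2x + y  ->  2(y) + (x) = x + 2y   [differs from 2x + y: not invariant]
(C) x + y  ->  (y) + (x) = x + y   [equals x + y: invariant]
(D) xz  ->  (y)(z) = yz   [differs from xz: not invariant]

Only option (C), x + y, is unchanged by the transformation.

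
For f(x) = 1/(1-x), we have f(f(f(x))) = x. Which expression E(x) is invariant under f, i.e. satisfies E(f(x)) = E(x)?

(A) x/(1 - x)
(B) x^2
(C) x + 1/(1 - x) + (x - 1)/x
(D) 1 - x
C

Replace x by f(x) = 1/(1 - x) in each option and simplify. As a quick numerical cross-check, also compare E(4) with E(f(4)) = E(-1/3).

(A) x/(1 - x)  ->  (1/(1 - x))/(1 - (1/(1 - x))) = -1/x; check: E(4) = -4/3 but E(-1/3) = -1/4.   [not invariant]
(B) x^2  ->  (1/(1 - x))^2 = (x - 1)^(-2); check: E(4) = 16 but E(-1/3) = 1/9.   [not invariant]
(C) x + 1/(1 - x) + (x - 1)/x  ->  (1/(1 - x)) + 1/(1 - (1/(1 - x))) + ((1/(1 - x)) - 1)/(1/(1 - x)), which simplifies back to x + 1/(1 - x) + (x - 1)/x; check: E(4) = 53/12, E(-1/3) = 53/12.   [invariant]
(D) 1 - x  ->  1 - (1/(1 - x)) = x/(x - 1); check: E(4) = -3 but E(-1/3) = 4/3.   [not invariant]

Only (C) is unchanged. Indeed f(f(x)) = 1/(1 - 1/(1-x)) = (1-x)/(-x) = (x-1)/x, so E(x) = x + f(x) + f(f(x)) is the sum over the whole 3-cycle; applying f just permutes the three terms cyclically (x -> f(x) -> f(f(x)) -> x), leaving the sum unchanged.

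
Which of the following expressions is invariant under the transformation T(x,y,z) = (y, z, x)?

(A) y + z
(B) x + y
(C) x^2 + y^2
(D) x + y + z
D

Apply T(x,y,z) = (y, z, x) to each option, i.e. replace (x, y, z) by the transformed coordinates.
Substitute the transformed coordinates into each option and compare with the original:
(A) y + z  ->  (z) + (x) = x + z   [differs from y + z: not invariant]
(B) x + y  ->  (y) + (z) = y + z   [differs from x + y: not invariant]
(C) x^2 + y^2  ->  (y)^2 + (z)^2 = y^2 + z^2   [differs from x^2 + y^2: not invariant]
(D) x + y + z  ->  (y) + (z) + (x) = x + y + z   [equals x + y + z: invariant]

Only option (D), x + y + z, is unchanged by the transformation.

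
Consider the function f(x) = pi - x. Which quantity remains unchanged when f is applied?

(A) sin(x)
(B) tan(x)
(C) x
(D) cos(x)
A

For f(x) = pi - x:
sin(pi - x) = sin(x), so sine is invariant under this transformation.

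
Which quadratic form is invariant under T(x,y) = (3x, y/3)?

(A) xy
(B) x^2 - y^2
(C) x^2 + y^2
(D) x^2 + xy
A

T multiplies x by 3 and divides y by 3.
Substitute the transformed coordinates into each option and compare with the original:
(A) xy  ->  (3x)(y/3) = xy   [equals xy: invariant]
(B) x^2 - y^2  ->  (3x)^2 - (y/3)^2 = 9x^2 - y^2/9   [differs from x^2 - y^2: not invariant]
(C) x^2 + y^2  ->  (3x)^2 + (y/3)^2 = 9x^2 + y^2/9   [differs from x^2 + y^2: not invariant]
(D) x^2 + xy  ->  (3x)^2 + (3x)(y/3) = 9x^2 + xy   [differs from x^2 + xy: not invariant]

Only option (A), xy, is unchanged by the transformation.
The factors 3 and 1/3 cancel only in the pure product xy.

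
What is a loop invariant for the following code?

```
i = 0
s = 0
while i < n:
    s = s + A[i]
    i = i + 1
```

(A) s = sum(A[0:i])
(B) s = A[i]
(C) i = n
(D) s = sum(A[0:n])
A

A loop invariant must hold before the first iteration and be re-established by every execution of the body.

(A) s = sum(A[0:i]): Initially i = 0 and s = 0 = sum of the empty slice A[0:0]. If s = sum(A[0:i]) holds at the top of an iteration, the body sets s to sum(A[0:i]) + A[i] = sum(A[0:i+1]) and then i to i+1, so s = sum(A[0:i]) holds again. At exit i = n, giving s = sum(A[0:n]).

The other options fail:
(B) s = A[i]: after the first iteration s = A[0] but i = 1, so s = A[i] compares s with the wrong element (and fails in general).
(C) i = n: false initially (i = 0); it is the exit condition, not an invariant.
(D) s = sum(A[0:n]): false before the loop (s = 0, not the full sum) -- it only becomes true at exit.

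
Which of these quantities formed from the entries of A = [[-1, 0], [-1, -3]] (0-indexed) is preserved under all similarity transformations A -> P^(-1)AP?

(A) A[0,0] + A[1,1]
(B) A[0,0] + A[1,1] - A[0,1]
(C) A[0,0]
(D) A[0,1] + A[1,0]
A

A[0,0] + A[1,1] is the trace of A. By the cyclic property of the trace, tr(P^(-1)AP) = tr(APP^(-1)) = tr(A), so it is the same for every matrix similar to A.

The other combinations are not similarity invariants. For example, take P = [[1, -1], [0, 1]] (det P = 1), so P^(-1) = [[1, 1], [0, 1]] and
B = P^(-1)AP = [[-2, -1], [-1, -2]].
Evaluating each option on A and on B:
(A) A[0,0] + A[1,1]: -4 for A, -4 for B -> unchanged
(B) A[0,0] + A[1,1] - A[0,1]: -4 for A, -3 for B -> changes
(C) A[0,0]: -1 for A, -2 for B -> changes
(D) A[0,1] + A[1,0]: -1 for A, -2 for B -> changes

Only (A) A[0,0] + A[1,1] = -4 survives (and it does so for every P, not just this one), so it is the invariant.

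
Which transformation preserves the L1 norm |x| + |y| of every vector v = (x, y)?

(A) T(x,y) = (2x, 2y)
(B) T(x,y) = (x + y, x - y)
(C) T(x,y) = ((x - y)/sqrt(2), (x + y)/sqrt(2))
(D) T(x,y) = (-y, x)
D

A transformation preserves a norm if ||T(v)|| = ||v|| for every v; a single vector where the norm changes rules an option out.

(A) T(x,y) = (2x, 2y): v = (1, 0) has norm |1| + |0| = 1, but T(v) = (2, 0) has norm 2 -- not preserved.
(B) T(x,y) = (x + y, x - y): v = (1, 0) has norm |1| + |0| = 1, but T(v) = (1, 1) has norm 2 -- not preserved.
(C) T(x,y) = ((x - y)/sqrt(2), (x + y)/sqrt(2)): v = (1, 0) has norm |1| + |0| = 1, but T(v) = (sqrt(2)/2, sqrt(2)/2) has norm sqrt(2) -- not preserved.
(D) T(x,y) = (-y, x): preserves the norm -- it only permutes the coordinates and/or flips signs, which leaves |x| + |y| unchanged.

Therefore the answer is (D).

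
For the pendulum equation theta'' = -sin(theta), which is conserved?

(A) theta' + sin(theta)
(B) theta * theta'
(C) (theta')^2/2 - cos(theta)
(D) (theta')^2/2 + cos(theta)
C

A first integral I satisfies dI/dt = 0 along every solution. Differentiate each option and use the equation of motion:
(A) d/dt[theta' + sin(theta)] = theta'' + cos(theta) theta' = -sin(theta) + theta' cos(theta), not identically 0
(B) d/dt[theta * theta'] = (theta')^2 + theta theta'' = (theta')^2 - theta sin(theta), not identically 0
(C) d/dt[(theta')^2/2 - cos(theta)] = theta' theta'' + sin(theta) theta' = theta'(-sin(theta)) + theta' sin(theta) = 0
(D) d/dt[(theta')^2/2 + cos(theta)] = theta' theta'' - sin(theta) theta' = -2 theta' sin(theta), not identically 0

Only (C) has zero time-derivative. This is the total energy: kinetic (theta')^2/2 plus potential -cos(theta).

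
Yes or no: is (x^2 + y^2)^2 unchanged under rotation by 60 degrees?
Yes

Applying rotation by 60 degrees: x' = x*cos(60 degrees) - y*sin(60 degrees) = x/2 - sqrt(3)y/2, y' = x*sin(60 degrees) + y*cos(60 degrees) = sqrt(3)x/2 + y/2

Substituting into (x^2 + y^2)^2:
((x/2 - sqrt(3)y/2)^2 + (sqrt(3)x/2 + y/2)^2)^2
= x^4 + 2x^2y^2 + y^4 = (x^2 + y^2)^2

This equals the original expression (x^2 + y^2)^2, so it IS invariant.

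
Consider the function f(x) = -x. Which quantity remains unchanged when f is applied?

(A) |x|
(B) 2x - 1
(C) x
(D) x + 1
A

For f(x) = -x:
Applying f replaces x by -x. Since |-x| = |x|, the absolute value is unchanged by f, whereas x -> -x, 2x - 1 -> -2x - 1 and x + 1 -> -x + 1 all change.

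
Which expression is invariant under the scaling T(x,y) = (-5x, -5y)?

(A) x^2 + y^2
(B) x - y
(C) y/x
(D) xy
C

Under the uniform scaling T(x,y) = (-5x, -5y):
Substitute the transformed coordinates into each option and compare with the original:
(A) x^2 + y^2  ->  (-5x)^2 + (-5y)^2 = 25x^2 + 25y^2   [differs from x^2 + y^2: not invariant]
(B) x - y  ->  (-5x) - (-5y) = -5x + 5y   [differs from x - y: not invariant]
(C) y/x  ->  (-5y)/(-5x) = y/x   [equals y/x: invariant]
(D) xy  ->  (-5x)(-5y) = 25xy   [differs from xy: not invariant]

Only option (C), y/x, is unchanged by the transformation.
The common factor -5 cancels in a ratio of coordinates, while sums, products and sums of squares pick up factors of -5 or 25.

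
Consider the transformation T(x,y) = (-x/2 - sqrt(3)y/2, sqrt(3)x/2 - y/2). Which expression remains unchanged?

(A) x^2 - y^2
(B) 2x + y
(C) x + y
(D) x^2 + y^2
D

An expression E(x,y) is invariant under T if E(T(x,y)) = E(x,y). Here T(x,y) = (-x/2 - sqrt(3)y/2, sqrt(3)x/2 - y/2).
Substitute the transformed coordinates into each option and compare with the original:
(A) x^2 - y^2  ->  (-x/2 - sqrt(3)y/2)^2 - (sqrt(3)x/2 - y/2)^2 = -x^2/2 + sqrt(3)xy + y^2/2   [differs from x^2 - y^2: not invariant]
(B) 2x + y  ->  2(-x/2 - sqrt(3)y/2) + (sqrt(3)x/2 - y/2) = -x + sqrt(3)x/2 - sqrt(3)y - y/2   [differs from 2x + y: not invariant]
(C) x + y  ->  (-x/2 - sqrt(3)y/2) + (sqrt(3)x/2 - y/2) = -x/2 + sqrt(3)x/2 - sqrt(3)y/2 - y/2   [differs from x + y: not invariant]
(D) x^2 + y^2  ->  (-x/2 - sqrt(3)y/2)^2 + (sqrt(3)x/2 - y/2)^2 = x^2 + y^2   [equals x^2 + y^2: invariant]

Only option (D), x^2 + y^2, is unchanged by the transformation.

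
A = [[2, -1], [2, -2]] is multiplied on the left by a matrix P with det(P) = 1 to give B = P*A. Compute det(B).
-2

By the multiplicative property of determinants, det(B) = det(P*A) = det(P) * det(A) = det(A),
so the determinant is invariant under multiplication by any determinant-1 matrix; we just need det(A).

det(A) = (2)(-2) - (-1)(2) = -4 - (-2) = -2

Therefore det(B) = 1 * (-2) = -2.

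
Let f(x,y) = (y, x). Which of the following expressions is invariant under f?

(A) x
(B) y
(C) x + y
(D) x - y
C

For f(x,y) = (y, x):
After applying f: x' = y, y' = x. So x' + y' = y + x = x + y.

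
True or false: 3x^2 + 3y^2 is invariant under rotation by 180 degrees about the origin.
True

Applying rotation by 180 degrees: x' = x*cos(180 degrees) - y*sin(180 degrees) = -x, y' = x*sin(180 degrees) + y*cos(180 degrees) = -y

Substituting into 3x^2 + 3y^2:
3(-x)^2 + 3(-y)^2
= 3x^2 + 3y^2

This equals the original expression 3x^2 + 3y^2, so it IS invariant.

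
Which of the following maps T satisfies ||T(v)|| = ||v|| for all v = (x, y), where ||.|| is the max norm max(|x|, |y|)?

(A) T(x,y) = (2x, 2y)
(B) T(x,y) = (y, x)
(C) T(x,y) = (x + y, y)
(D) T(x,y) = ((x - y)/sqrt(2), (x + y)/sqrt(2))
B

A transformation preserves a norm if ||T(v)|| = ||v|| for every v; a single vector where the norm changes rules an option out.

(A) T(x,y) = (2x, 2y): v = (1, 0) has norm max(|1|, |0|) = 1, but T(v) = (2, 0) has norm 2 -- not preserved.
(B) T(x,y) = (y, x): preserves the norm -- it only permutes the coordinates and/or flips signs, which leaves max(|x|, |y|) unchanged.
(C) T(x,y) = (x + y, y): v = (1, 1) has norm max(|1|, |1|) = 1, but T(v) = (2, 1) has norm 2 -- not preserved.
(D) T(x,y) = ((x - y)/sqrt(2), (x + y)/sqrt(2)): v = (1, 0) has norm max(|1|, |0|) = 1, but T(v) = (sqrt(2)/2, sqrt(2)/2) has norm sqrt(2)/2 -- not preserved.

Therefore the answer is (B).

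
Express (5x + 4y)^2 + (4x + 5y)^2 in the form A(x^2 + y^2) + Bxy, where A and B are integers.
41(x^2 + y^2) + 80xy

Expanding: (5x + 4y)^2 = 25x^2 + 40xy + 16y^2
(4x + 5y)^2 = 16x^2 + 40xy + 25y^2
Sum = (25+16)(x^2+y^2) + 80xy = 41(x^2 + y^2) + 80xy
This is symmetric in x and y.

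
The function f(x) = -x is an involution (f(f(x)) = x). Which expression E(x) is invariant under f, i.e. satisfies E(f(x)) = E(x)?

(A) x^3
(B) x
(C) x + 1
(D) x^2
D

Replace x by f(x) = -x in each option and simplify. As a quick numerical cross-check, also compare E(4) with E(f(4)) = E(-4).

(A) x^3  ->  (-x)^3 = -x^3; check: E(4) = 64 but E(-4) = -64.   [not invariant]
(B) x  ->  (-x) = -x; check: E(4) = 4 but E(-4) = -4.   [not invariant]
(C) x + 1  ->  (-x) + 1 = 1 - x; check: E(4) = 5 but E(-4) = -3.   [not invariant]
(D) x^2  ->  (-x)^2, which simplifies back to x^2; check: E(4) = 16, E(-4) = 16.   [invariant]

Only (D) is unchanged. E is symmetric under swapping x with f(x) = -x, which is exactly what an involution does.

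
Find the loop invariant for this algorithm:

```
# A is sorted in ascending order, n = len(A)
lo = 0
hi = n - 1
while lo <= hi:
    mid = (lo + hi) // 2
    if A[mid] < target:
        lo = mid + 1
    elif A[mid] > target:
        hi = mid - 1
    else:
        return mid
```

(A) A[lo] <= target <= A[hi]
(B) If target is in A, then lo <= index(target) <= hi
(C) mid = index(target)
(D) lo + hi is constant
B

A loop invariant must hold before the first iteration and be re-established by every execution of the body.

(B) If target is in A, then lo <= index(target) <= hi: Before the loop [lo, hi] = [0, n-1] covers every index. When A[mid] < target, sortedness puts target strictly to the right of mid, so setting lo = mid + 1 keeps index(target) in [lo, hi]; symmetrically for hi = mid - 1. Hence 'if target is in A then lo <= index(target) <= hi' holds after every iteration, and when lo > hi it proves target is absent.

The other options fail:
(A) A[lo] <= target <= A[hi]: fails when target is not in A (e.g. target < A[0] already violates it before the loop), so it is not maintained in general.
(C) mid = index(target): mid is just the current probe; it equals index(target) only on the iteration that returns.
(D) lo + hi is constant: each iteration moves exactly one of lo, hi, so lo + hi changes (e.g. 0 + (n-1) becomes (mid+1) + (n-1)).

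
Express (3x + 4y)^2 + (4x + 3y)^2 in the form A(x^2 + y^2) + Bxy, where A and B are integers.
25(x^2 + y^2) + 48xy

Expanding: (3x + 4y)^2 = 9x^2 + 24xy + 16y^2
(4x + 3y)^2 = 16x^2 + 24xy + 9y^2
Sum = (9+16)(x^2+y^2) + 48xy = 25(x^2 + y^2) + 48xy
This is symmetric in x and y.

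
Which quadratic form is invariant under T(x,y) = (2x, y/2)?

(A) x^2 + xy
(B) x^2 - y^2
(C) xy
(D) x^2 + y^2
C

T multiplies x by 2 and divides y by 2.
Substitute the transformed coordinates into each option and compare with the original:
(A) x^2 + xy  ->  (2x)^2 + (2x)(y/2) = 4x^2 + xy   [differs from x^2 + xy: not invariant]
(B) x^2 - y^2  ->  (2x)^2 - (y/2)^2 = 4x^2 - y^2/4   [differs from x^2 - y^2: not invariant]
(C) xy  ->  (2x)(y/2) = xy   [equals xy: invariant]
(D) x^2 + y^2  ->  (2x)^2 + (y/2)^2 = 4x^2 + y^2/4   [differs from x^2 + y^2: not invariant]

Only option (C), xy, is unchanged by the transformation.
The factors 2 and 1/2 cancel only in the pure product xy.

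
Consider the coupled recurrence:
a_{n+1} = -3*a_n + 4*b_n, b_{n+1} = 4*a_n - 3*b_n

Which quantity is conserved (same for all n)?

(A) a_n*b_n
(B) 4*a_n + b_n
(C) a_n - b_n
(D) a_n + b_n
D

Replace a_n by a_{n+1} = -3*a_n + 4*b_n and b_n by b_{n+1} = 4*a_n - 3*b_n in each option and simplify:
(A) a_n*b_n  ->  (-3*a_n + 4*b_n)*(4*a_n - 3*b_n) = -12*a_n^2 + 25*a_n*b_n - 12*b_n^2   [not conserved]
(B) 4*a_n + b_n  ->  4*(-3*a_n + 4*b_n) + (4*a_n - 3*b_n) = -8*a_n + 13*b_n   [not conserved]
(C) a_n - b_n  ->  (-3*a_n + 4*b_n) - (4*a_n - 3*b_n) = -7*a_n + 7*b_n   [not conserved]
(D) a_n + b_n  ->  (-3*a_n + 4*b_n) + (4*a_n - 3*b_n) = a_n + b_n   [conserved]

Only (D) a_n + b_n returns to itself after one step, so it is the conserved quantity.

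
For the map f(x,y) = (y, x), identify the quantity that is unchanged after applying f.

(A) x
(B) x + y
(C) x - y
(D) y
B

For f(x,y) = (y, x):
After applying f: x' = y, y' = x. So x' + y' = y + x = x + y.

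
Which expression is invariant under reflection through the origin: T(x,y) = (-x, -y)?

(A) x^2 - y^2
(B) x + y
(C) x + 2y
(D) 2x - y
A

The map is reflection through the origin: T(x,y) = (-x, -y).
Substitute the transformed coordinates into each option and compare with the original:
(A) x^2 - y^2  ->  (-x)^2 - (-y)^2 = x^2 - y^2   [equals x^2 - y^2: invariant]
(B) x + y  ->  (-x) + (-y) = -x - y   [differs from x + y: not invariant]
(C) x + 2y  ->  (-x) + 2(-y) = -x - 2y   [differs from x + 2y: not invariant]
(D) 2x - y  ->  2(-x) - (-y) = -2x + y   [differs from 2x - y: not invariant]

Only option (A), x^2 - y^2, is unchanged by the transformation.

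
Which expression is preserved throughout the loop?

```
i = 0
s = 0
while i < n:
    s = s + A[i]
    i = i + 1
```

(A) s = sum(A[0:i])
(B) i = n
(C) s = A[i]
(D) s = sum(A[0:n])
A

A loop invariant must hold before the first iteration and be re-established by every execution of the body.

(A) s = sum(A[0:i]): Initially i = 0 and s = 0 = sum of the empty slice A[0:0]. If s = sum(A[0:i]) holds at the top of an iteration, the body sets s to sum(A[0:i]) + A[i] = sum(A[0:i+1]) and then i to i+1, so s = sum(A[0:i]) holds again. At exit i = n, giving s = sum(A[0:n]).

The other options fail:
(B) i = n: false initially (i = 0); it is the exit condition, not an invariant.
(C) s = A[i]: after the first iteration s = A[0] but i = 1, so s = A[i] compares s with the wrong element (and fails in general).
(D) s = sum(A[0:n]): false before the loop (s = 0, not the full sum) -- it only becomes true at exit.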